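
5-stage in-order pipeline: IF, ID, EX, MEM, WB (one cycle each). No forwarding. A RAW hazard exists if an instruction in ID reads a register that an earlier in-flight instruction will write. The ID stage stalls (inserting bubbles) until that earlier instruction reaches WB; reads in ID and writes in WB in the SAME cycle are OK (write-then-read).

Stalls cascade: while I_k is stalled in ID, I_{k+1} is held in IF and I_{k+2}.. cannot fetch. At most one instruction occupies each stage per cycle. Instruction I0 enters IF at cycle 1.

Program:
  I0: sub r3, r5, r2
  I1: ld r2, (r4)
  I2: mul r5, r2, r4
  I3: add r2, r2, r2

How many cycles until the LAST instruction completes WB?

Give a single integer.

I0 sub r3 <- r5,r2: IF@1 ID@2 stall=0 (-) EX@3 MEM@4 WB@5
I1 ld r2 <- r4: IF@2 ID@3 stall=0 (-) EX@4 MEM@5 WB@6
I2 mul r5 <- r2,r4: IF@3 ID@4 stall=2 (RAW on I1.r2 (WB@6)) EX@7 MEM@8 WB@9
I3 add r2 <- r2,r2: IF@4 ID@7 stall=0 (-) EX@8 MEM@9 WB@10

Answer: 10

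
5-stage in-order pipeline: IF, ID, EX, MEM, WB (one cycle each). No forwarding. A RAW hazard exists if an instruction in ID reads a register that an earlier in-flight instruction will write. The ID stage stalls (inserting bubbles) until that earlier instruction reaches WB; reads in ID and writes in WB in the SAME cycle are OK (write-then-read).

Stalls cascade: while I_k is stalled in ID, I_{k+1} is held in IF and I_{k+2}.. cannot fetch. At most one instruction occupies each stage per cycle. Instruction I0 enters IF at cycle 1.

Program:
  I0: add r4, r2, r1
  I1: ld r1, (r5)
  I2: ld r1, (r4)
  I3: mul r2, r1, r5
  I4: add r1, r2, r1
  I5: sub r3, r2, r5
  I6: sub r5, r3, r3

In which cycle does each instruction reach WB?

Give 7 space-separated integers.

I0 add r4 <- r2,r1: IF@1 ID@2 stall=0 (-) EX@3 MEM@4 WB@5
I1 ld r1 <- r5: IF@2 ID@3 stall=0 (-) EX@4 MEM@5 WB@6
I2 ld r1 <- r4: IF@3 ID@4 stall=1 (RAW on I0.r4 (WB@5)) EX@6 MEM@7 WB@8
I3 mul r2 <- r1,r5: IF@4 ID@6 stall=2 (RAW on I2.r1 (WB@8)) EX@9 MEM@10 WB@11
I4 add r1 <- r2,r1: IF@6 ID@9 stall=2 (RAW on I3.r2 (WB@11)) EX@12 MEM@13 WB@14
I5 sub r3 <- r2,r5: IF@9 ID@12 stall=0 (-) EX@13 MEM@14 WB@15
I6 sub r5 <- r3,r3: IF@12 ID@13 stall=2 (RAW on I5.r3 (WB@15)) EX@16 MEM@17 WB@18

Answer: 5 6 8 11 14 15 18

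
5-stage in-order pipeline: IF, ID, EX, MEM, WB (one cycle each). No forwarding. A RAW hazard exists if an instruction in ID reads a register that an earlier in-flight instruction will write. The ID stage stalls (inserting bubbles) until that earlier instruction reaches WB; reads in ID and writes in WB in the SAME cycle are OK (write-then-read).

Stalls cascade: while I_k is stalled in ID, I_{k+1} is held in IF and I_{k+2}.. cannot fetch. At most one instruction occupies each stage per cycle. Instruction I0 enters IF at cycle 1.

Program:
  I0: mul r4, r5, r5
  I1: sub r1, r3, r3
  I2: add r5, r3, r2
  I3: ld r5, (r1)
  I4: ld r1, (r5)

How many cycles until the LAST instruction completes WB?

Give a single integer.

Answer: 12

Derivation:
I0 mul r4 <- r5,r5: IF@1 ID@2 stall=0 (-) EX@3 MEM@4 WB@5
I1 sub r1 <- r3,r3: IF@2 ID@3 stall=0 (-) EX@4 MEM@5 WB@6
I2 add r5 <- r3,r2: IF@3 ID@4 stall=0 (-) EX@5 MEM@6 WB@7
I3 ld r5 <- r1: IF@4 ID@5 stall=1 (RAW on I1.r1 (WB@6)) EX@7 MEM@8 WB@9
I4 ld r1 <- r5: IF@5 ID@7 stall=2 (RAW on I3.r5 (WB@9)) EX@10 MEM@11 WB@12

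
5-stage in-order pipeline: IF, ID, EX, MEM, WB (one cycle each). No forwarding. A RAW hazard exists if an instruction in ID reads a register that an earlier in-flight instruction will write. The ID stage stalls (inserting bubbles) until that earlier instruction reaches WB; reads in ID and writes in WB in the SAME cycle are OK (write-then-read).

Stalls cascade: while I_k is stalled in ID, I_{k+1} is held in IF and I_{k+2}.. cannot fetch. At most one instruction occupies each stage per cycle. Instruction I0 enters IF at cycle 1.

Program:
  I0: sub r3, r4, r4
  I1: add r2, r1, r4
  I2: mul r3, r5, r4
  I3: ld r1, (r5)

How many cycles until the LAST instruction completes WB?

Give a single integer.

I0 sub r3 <- r4,r4: IF@1 ID@2 stall=0 (-) EX@3 MEM@4 WB@5
I1 add r2 <- r1,r4: IF@2 ID@3 stall=0 (-) EX@4 MEM@5 WB@6
I2 mul r3 <- r5,r4: IF@3 ID@4 stall=0 (-) EX@5 MEM@6 WB@7
I3 ld r1 <- r5: IF@4 ID@5 stall=0 (-) EX@6 MEM@7 WB@8

Answer: 8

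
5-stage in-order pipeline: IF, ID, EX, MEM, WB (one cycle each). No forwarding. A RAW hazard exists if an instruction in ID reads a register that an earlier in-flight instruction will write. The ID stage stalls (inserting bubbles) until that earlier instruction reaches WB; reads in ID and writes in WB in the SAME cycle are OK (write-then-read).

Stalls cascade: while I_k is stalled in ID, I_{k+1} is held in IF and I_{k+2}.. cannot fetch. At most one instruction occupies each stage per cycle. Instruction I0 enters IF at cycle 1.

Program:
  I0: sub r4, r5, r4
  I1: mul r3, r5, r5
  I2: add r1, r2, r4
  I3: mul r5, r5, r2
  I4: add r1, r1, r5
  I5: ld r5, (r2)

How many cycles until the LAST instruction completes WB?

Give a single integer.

I0 sub r4 <- r5,r4: IF@1 ID@2 stall=0 (-) EX@3 MEM@4 WB@5
I1 mul r3 <- r5,r5: IF@2 ID@3 stall=0 (-) EX@4 MEM@5 WB@6
I2 add r1 <- r2,r4: IF@3 ID@4 stall=1 (RAW on I0.r4 (WB@5)) EX@6 MEM@7 WB@8
I3 mul r5 <- r5,r2: IF@4 ID@6 stall=0 (-) EX@7 MEM@8 WB@9
I4 add r1 <- r1,r5: IF@6 ID@7 stall=2 (RAW on I3.r5 (WB@9)) EX@10 MEM@11 WB@12
I5 ld r5 <- r2: IF@7 ID@10 stall=0 (-) EX@11 MEM@12 WB@13

Answer: 13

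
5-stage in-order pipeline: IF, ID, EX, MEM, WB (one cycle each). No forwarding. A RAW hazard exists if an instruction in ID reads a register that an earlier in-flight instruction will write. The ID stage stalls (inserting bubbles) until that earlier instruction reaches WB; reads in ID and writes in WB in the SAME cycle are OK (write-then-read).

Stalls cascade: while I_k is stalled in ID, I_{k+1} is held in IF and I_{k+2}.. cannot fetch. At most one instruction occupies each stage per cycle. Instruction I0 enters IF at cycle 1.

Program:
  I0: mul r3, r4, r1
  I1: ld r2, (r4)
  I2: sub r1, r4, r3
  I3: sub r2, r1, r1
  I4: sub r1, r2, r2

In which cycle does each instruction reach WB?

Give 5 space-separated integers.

Answer: 5 6 8 11 14

Derivation:
I0 mul r3 <- r4,r1: IF@1 ID@2 stall=0 (-) EX@3 MEM@4 WB@5
I1 ld r2 <- r4: IF@2 ID@3 stall=0 (-) EX@4 MEM@5 WB@6
I2 sub r1 <- r4,r3: IF@3 ID@4 stall=1 (RAW on I0.r3 (WB@5)) EX@6 MEM@7 WB@8
I3 sub r2 <- r1,r1: IF@4 ID@6 stall=2 (RAW on I2.r1 (WB@8)) EX@9 MEM@10 WB@11
I4 sub r1 <- r2,r2: IF@6 ID@9 stall=2 (RAW on I3.r2 (WB@11)) EX@12 MEM@13 WB@14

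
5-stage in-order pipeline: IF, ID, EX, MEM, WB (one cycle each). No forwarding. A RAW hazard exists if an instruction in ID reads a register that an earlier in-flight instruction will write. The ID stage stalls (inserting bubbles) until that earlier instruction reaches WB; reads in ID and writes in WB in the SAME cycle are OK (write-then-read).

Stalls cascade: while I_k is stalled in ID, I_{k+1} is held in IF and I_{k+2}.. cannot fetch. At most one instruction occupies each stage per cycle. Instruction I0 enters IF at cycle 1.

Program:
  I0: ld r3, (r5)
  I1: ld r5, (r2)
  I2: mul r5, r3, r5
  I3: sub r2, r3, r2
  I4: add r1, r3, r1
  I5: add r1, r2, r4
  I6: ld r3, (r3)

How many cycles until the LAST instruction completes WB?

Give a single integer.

I0 ld r3 <- r5: IF@1 ID@2 stall=0 (-) EX@3 MEM@4 WB@5
I1 ld r5 <- r2: IF@2 ID@3 stall=0 (-) EX@4 MEM@5 WB@6
I2 mul r5 <- r3,r5: IF@3 ID@4 stall=2 (RAW on I1.r5 (WB@6)) EX@7 MEM@8 WB@9
I3 sub r2 <- r3,r2: IF@4 ID@7 stall=0 (-) EX@8 MEM@9 WB@10
I4 add r1 <- r3,r1: IF@7 ID@8 stall=0 (-) EX@9 MEM@10 WB@11
I5 add r1 <- r2,r4: IF@8 ID@9 stall=1 (RAW on I3.r2 (WB@10)) EX@11 MEM@12 WB@13
I6 ld r3 <- r3: IF@9 ID@11 stall=0 (-) EX@12 MEM@13 WB@14

Answer: 14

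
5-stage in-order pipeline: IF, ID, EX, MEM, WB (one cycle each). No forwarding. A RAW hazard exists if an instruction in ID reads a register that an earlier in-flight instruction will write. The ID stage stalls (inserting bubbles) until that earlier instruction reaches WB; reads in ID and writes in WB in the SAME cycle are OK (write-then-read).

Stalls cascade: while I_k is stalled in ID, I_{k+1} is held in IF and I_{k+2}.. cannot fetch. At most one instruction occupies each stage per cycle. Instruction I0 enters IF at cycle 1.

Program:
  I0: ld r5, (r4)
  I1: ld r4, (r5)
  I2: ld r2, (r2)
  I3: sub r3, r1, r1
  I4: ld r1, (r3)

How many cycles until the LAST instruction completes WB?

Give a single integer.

I0 ld r5 <- r4: IF@1 ID@2 stall=0 (-) EX@3 MEM@4 WB@5
I1 ld r4 <- r5: IF@2 ID@3 stall=2 (RAW on I0.r5 (WB@5)) EX@6 MEM@7 WB@8
I2 ld r2 <- r2: IF@3 ID@6 stall=0 (-) EX@7 MEM@8 WB@9
I3 sub r3 <- r1,r1: IF@6 ID@7 stall=0 (-) EX@8 MEM@9 WB@10
I4 ld r1 <- r3: IF@7 ID@8 stall=2 (RAW on I3.r3 (WB@10)) EX@11 MEM@12 WB@13

Answer: 13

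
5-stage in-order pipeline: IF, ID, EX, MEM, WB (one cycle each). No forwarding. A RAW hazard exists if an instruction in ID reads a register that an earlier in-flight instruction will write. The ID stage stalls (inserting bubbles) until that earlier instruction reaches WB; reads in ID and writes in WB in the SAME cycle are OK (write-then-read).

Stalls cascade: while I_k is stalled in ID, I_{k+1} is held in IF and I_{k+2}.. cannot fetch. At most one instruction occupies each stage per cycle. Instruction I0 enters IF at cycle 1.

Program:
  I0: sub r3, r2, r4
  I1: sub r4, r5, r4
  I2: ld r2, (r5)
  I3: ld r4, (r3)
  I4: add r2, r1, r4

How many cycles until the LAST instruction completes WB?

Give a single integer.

I0 sub r3 <- r2,r4: IF@1 ID@2 stall=0 (-) EX@3 MEM@4 WB@5
I1 sub r4 <- r5,r4: IF@2 ID@3 stall=0 (-) EX@4 MEM@5 WB@6
I2 ld r2 <- r5: IF@3 ID@4 stall=0 (-) EX@5 MEM@6 WB@7
I3 ld r4 <- r3: IF@4 ID@5 stall=0 (-) EX@6 MEM@7 WB@8
I4 add r2 <- r1,r4: IF@5 ID@6 stall=2 (RAW on I3.r4 (WB@8)) EX@9 MEM@10 WB@11

Answer: 11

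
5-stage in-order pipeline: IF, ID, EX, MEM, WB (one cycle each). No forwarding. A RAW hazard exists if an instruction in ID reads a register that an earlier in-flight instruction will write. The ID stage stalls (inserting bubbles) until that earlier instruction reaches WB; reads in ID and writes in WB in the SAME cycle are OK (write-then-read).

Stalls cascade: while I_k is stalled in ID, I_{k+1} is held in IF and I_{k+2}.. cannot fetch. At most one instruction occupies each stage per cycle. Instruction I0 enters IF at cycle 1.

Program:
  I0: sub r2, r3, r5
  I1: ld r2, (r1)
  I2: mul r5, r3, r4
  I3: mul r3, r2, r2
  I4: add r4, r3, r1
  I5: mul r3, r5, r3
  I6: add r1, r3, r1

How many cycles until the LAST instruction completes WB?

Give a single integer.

Answer: 16

Derivation:
I0 sub r2 <- r3,r5: IF@1 ID@2 stall=0 (-) EX@3 MEM@4 WB@5
I1 ld r2 <- r1: IF@2 ID@3 stall=0 (-) EX@4 MEM@5 WB@6
I2 mul r5 <- r3,r4: IF@3 ID@4 stall=0 (-) EX@5 MEM@6 WB@7
I3 mul r3 <- r2,r2: IF@4 ID@5 stall=1 (RAW on I1.r2 (WB@6)) EX@7 MEM@8 WB@9
I4 add r4 <- r3,r1: IF@5 ID@7 stall=2 (RAW on I3.r3 (WB@9)) EX@10 MEM@11 WB@12
I5 mul r3 <- r5,r3: IF@7 ID@10 stall=0 (-) EX@11 MEM@12 WB@13
I6 add r1 <- r3,r1: IF@10 ID@11 stall=2 (RAW on I5.r3 (WB@13)) EX@14 MEM@15 WB@16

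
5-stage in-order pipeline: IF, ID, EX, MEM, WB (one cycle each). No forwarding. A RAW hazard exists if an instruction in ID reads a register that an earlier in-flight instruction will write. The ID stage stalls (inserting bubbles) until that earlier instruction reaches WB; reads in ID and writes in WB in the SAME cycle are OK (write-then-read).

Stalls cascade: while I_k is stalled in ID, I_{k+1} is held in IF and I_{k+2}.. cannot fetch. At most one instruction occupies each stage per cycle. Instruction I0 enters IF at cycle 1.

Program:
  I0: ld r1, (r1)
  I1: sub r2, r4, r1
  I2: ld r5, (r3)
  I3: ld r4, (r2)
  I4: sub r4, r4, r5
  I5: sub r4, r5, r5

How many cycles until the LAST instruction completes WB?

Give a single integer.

Answer: 15

Derivation:
I0 ld r1 <- r1: IF@1 ID@2 stall=0 (-) EX@3 MEM@4 WB@5
I1 sub r2 <- r4,r1: IF@2 ID@3 stall=2 (RAW on I0.r1 (WB@5)) EX@6 MEM@7 WB@8
I2 ld r5 <- r3: IF@3 ID@6 stall=0 (-) EX@7 MEM@8 WB@9
I3 ld r4 <- r2: IF@6 ID@7 stall=1 (RAW on I1.r2 (WB@8)) EX@9 MEM@10 WB@11
I4 sub r4 <- r4,r5: IF@7 ID@9 stall=2 (RAW on I3.r4 (WB@11)) EX@12 MEM@13 WB@14
I5 sub r4 <- r5,r5: IF@9 ID@12 stall=0 (-) EX@13 MEM@14 WB@15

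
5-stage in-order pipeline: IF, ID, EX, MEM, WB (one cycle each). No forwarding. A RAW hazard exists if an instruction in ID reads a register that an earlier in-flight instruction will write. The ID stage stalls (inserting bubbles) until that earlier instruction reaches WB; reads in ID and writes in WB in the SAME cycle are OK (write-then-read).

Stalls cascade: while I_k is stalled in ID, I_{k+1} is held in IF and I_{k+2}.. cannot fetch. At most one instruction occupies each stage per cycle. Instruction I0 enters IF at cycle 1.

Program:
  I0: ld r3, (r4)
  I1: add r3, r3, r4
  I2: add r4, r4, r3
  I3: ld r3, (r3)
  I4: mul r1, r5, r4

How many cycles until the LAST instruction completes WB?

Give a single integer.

I0 ld r3 <- r4: IF@1 ID@2 stall=0 (-) EX@3 MEM@4 WB@5
I1 add r3 <- r3,r4: IF@2 ID@3 stall=2 (RAW on I0.r3 (WB@5)) EX@6 MEM@7 WB@8
I2 add r4 <- r4,r3: IF@3 ID@6 stall=2 (RAW on I1.r3 (WB@8)) EX@9 MEM@10 WB@11
I3 ld r3 <- r3: IF@6 ID@9 stall=0 (-) EX@10 MEM@11 WB@12
I4 mul r1 <- r5,r4: IF@9 ID@10 stall=1 (RAW on I2.r4 (WB@11)) EX@12 MEM@13 WB@14

Answer: 14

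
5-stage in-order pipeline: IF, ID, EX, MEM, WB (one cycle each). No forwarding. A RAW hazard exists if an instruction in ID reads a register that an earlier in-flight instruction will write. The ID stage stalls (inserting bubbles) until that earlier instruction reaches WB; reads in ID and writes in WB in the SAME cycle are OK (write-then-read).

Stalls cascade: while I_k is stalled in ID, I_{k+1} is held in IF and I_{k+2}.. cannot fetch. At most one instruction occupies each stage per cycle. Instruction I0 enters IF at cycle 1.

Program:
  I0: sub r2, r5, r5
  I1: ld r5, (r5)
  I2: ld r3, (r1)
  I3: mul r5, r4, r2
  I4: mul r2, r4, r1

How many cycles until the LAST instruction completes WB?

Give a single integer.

Answer: 9

Derivation:
I0 sub r2 <- r5,r5: IF@1 ID@2 stall=0 (-) EX@3 MEM@4 WB@5
I1 ld r5 <- r5: IF@2 ID@3 stall=0 (-) EX@4 MEM@5 WB@6
I2 ld r3 <- r1: IF@3 ID@4 stall=0 (-) EX@5 MEM@6 WB@7
I3 mul r5 <- r4,r2: IF@4 ID@5 stall=0 (-) EX@6 MEM@7 WB@8
I4 mul r2 <- r4,r1: IF@5 ID@6 stall=0 (-) EX@7 MEM@8 WB@9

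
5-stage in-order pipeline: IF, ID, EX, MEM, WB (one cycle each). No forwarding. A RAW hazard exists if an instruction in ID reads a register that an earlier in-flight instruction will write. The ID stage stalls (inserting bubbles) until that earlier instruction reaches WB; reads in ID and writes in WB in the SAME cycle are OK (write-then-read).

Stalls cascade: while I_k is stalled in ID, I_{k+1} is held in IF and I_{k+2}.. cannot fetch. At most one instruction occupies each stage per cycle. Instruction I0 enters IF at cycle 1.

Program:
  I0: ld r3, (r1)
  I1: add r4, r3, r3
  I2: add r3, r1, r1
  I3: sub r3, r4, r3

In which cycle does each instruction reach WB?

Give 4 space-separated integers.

I0 ld r3 <- r1: IF@1 ID@2 stall=0 (-) EX@3 MEM@4 WB@5
I1 add r4 <- r3,r3: IF@2 ID@3 stall=2 (RAW on I0.r3 (WB@5)) EX@6 MEM@7 WB@8
I2 add r3 <- r1,r1: IF@3 ID@6 stall=0 (-) EX@7 MEM@8 WB@9
I3 sub r3 <- r4,r3: IF@6 ID@7 stall=2 (RAW on I2.r3 (WB@9)) EX@10 MEM@11 WB@12

Answer: 5 8 9 12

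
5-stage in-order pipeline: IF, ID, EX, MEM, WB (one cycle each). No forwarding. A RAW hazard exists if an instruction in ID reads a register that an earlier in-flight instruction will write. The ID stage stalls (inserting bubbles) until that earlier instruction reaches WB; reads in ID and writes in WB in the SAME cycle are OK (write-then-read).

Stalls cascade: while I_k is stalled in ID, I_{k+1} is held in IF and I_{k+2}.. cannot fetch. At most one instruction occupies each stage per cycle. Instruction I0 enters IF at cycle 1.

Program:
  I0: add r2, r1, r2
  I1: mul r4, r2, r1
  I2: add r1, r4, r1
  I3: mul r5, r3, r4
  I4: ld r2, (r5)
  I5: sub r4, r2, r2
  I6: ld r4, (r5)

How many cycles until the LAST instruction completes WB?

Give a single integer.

Answer: 19

Derivation:
I0 add r2 <- r1,r2: IF@1 ID@2 stall=0 (-) EX@3 MEM@4 WB@5
I1 mul r4 <- r2,r1: IF@2 ID@3 stall=2 (RAW on I0.r2 (WB@5)) EX@6 MEM@7 WB@8
I2 add r1 <- r4,r1: IF@3 ID@6 stall=2 (RAW on I1.r4 (WB@8)) EX@9 MEM@10 WB@11
I3 mul r5 <- r3,r4: IF@6 ID@9 stall=0 (-) EX@10 MEM@11 WB@12
I4 ld r2 <- r5: IF@9 ID@10 stall=2 (RAW on I3.r5 (WB@12)) EX@13 MEM@14 WB@15
I5 sub r4 <- r2,r2: IF@10 ID@13 stall=2 (RAW on I4.r2 (WB@15)) EX@16 MEM@17 WB@18
I6 ld r4 <- r5: IF@13 ID@16 stall=0 (-) EX@17 MEM@18 WB@19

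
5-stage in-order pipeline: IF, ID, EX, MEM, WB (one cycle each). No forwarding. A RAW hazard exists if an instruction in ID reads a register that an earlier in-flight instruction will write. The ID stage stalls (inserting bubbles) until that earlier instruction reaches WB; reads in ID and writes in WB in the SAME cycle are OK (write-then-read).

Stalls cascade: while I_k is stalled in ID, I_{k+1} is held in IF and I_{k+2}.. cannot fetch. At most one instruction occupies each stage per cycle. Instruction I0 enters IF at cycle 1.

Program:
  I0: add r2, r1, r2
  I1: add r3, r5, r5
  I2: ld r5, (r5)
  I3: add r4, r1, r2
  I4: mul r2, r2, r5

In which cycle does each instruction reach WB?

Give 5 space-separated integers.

I0 add r2 <- r1,r2: IF@1 ID@2 stall=0 (-) EX@3 MEM@4 WB@5
I1 add r3 <- r5,r5: IF@2 ID@3 stall=0 (-) EX@4 MEM@5 WB@6
I2 ld r5 <- r5: IF@3 ID@4 stall=0 (-) EX@5 MEM@6 WB@7
I3 add r4 <- r1,r2: IF@4 ID@5 stall=0 (-) EX@6 MEM@7 WB@8
I4 mul r2 <- r2,r5: IF@5 ID@6 stall=1 (RAW on I2.r5 (WB@7)) EX@8 MEM@9 WB@10

Answer: 5 6 7 8 10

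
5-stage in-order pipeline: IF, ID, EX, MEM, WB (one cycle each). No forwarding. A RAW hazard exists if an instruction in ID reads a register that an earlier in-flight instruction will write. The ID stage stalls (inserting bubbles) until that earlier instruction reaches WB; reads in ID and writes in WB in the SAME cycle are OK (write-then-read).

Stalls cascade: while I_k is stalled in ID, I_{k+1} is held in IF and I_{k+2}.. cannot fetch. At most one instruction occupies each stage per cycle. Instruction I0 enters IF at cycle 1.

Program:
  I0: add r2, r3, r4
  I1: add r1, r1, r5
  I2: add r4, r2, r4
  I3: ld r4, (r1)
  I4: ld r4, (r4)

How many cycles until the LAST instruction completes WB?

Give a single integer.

I0 add r2 <- r3,r4: IF@1 ID@2 stall=0 (-) EX@3 MEM@4 WB@5
I1 add r1 <- r1,r5: IF@2 ID@3 stall=0 (-) EX@4 MEM@5 WB@6
I2 add r4 <- r2,r4: IF@3 ID@4 stall=1 (RAW on I0.r2 (WB@5)) EX@6 MEM@7 WB@8
I3 ld r4 <- r1: IF@4 ID@6 stall=0 (-) EX@7 MEM@8 WB@9
I4 ld r4 <- r4: IF@6 ID@7 stall=2 (RAW on I3.r4 (WB@9)) EX@10 MEM@11 WB@12

Answer: 12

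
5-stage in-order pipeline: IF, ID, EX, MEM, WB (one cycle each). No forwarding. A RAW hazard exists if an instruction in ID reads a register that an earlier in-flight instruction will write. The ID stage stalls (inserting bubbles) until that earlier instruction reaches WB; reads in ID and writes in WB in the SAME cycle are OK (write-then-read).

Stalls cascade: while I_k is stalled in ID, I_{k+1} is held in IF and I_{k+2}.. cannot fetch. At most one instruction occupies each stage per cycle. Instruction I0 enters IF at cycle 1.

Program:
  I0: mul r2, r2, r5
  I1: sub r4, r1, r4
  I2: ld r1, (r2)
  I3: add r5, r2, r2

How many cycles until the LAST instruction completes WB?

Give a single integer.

I0 mul r2 <- r2,r5: IF@1 ID@2 stall=0 (-) EX@3 MEM@4 WB@5
I1 sub r4 <- r1,r4: IF@2 ID@3 stall=0 (-) EX@4 MEM@5 WB@6
I2 ld r1 <- r2: IF@3 ID@4 stall=1 (RAW on I0.r2 (WB@5)) EX@6 MEM@7 WB@8
I3 add r5 <- r2,r2: IF@4 ID@6 stall=0 (-) EX@7 MEM@8 WB@9

Answer: 9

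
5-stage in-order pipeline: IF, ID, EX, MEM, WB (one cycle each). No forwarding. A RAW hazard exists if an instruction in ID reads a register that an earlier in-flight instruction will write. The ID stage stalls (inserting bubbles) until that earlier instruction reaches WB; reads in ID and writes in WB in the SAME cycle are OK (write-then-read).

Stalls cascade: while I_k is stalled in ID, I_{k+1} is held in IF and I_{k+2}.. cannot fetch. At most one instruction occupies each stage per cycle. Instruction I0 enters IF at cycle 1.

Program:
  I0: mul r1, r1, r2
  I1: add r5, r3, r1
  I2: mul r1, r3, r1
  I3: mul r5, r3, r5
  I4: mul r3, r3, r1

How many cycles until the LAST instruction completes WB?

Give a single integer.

I0 mul r1 <- r1,r2: IF@1 ID@2 stall=0 (-) EX@3 MEM@4 WB@5
I1 add r5 <- r3,r1: IF@2 ID@3 stall=2 (RAW on I0.r1 (WB@5)) EX@6 MEM@7 WB@8
I2 mul r1 <- r3,r1: IF@3 ID@6 stall=0 (-) EX@7 MEM@8 WB@9
I3 mul r5 <- r3,r5: IF@6 ID@7 stall=1 (RAW on I1.r5 (WB@8)) EX@9 MEM@10 WB@11
I4 mul r3 <- r3,r1: IF@7 ID@9 stall=0 (-) EX@10 MEM@11 WB@12

Answer: 12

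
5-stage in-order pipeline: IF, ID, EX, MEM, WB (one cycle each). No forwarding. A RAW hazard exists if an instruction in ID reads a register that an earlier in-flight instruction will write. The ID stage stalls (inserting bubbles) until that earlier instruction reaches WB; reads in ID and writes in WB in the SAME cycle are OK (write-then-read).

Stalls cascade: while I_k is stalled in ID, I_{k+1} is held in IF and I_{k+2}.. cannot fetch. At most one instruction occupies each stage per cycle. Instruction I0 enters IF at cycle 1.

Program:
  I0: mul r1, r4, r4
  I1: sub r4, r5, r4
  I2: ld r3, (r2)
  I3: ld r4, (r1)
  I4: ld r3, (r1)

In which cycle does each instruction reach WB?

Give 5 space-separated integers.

I0 mul r1 <- r4,r4: IF@1 ID@2 stall=0 (-) EX@3 MEM@4 WB@5
I1 sub r4 <- r5,r4: IF@2 ID@3 stall=0 (-) EX@4 MEM@5 WB@6
I2 ld r3 <- r2: IF@3 ID@4 stall=0 (-) EX@5 MEM@6 WB@7
I3 ld r4 <- r1: IF@4 ID@5 stall=0 (-) EX@6 MEM@7 WB@8
I4 ld r3 <- r1: IF@5 ID@6 stall=0 (-) EX@7 MEM@8 WB@9

Answer: 5 6 7 8 9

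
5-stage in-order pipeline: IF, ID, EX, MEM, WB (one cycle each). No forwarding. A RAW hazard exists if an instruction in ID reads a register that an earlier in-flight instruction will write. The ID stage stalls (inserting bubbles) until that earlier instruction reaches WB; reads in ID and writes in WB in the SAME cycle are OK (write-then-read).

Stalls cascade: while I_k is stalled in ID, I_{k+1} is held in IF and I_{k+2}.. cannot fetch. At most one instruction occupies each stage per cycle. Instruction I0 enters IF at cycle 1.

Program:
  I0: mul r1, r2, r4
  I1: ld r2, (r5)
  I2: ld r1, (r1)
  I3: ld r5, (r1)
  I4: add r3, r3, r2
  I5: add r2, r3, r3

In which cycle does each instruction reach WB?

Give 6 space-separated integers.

Answer: 5 6 8 11 12 15

Derivation:
I0 mul r1 <- r2,r4: IF@1 ID@2 stall=0 (-) EX@3 MEM@4 WB@5
I1 ld r2 <- r5: IF@2 ID@3 stall=0 (-) EX@4 MEM@5 WB@6
I2 ld r1 <- r1: IF@3 ID@4 stall=1 (RAW on I0.r1 (WB@5)) EX@6 MEM@7 WB@8
I3 ld r5 <- r1: IF@4 ID@6 stall=2 (RAW on I2.r1 (WB@8)) EX@9 MEM@10 WB@11
I4 add r3 <- r3,r2: IF@6 ID@9 stall=0 (-) EX@10 MEM@11 WB@12
I5 add r2 <- r3,r3: IF@9 ID@10 stall=2 (RAW on I4.r3 (WB@12)) EX@13 MEM@14 WB@15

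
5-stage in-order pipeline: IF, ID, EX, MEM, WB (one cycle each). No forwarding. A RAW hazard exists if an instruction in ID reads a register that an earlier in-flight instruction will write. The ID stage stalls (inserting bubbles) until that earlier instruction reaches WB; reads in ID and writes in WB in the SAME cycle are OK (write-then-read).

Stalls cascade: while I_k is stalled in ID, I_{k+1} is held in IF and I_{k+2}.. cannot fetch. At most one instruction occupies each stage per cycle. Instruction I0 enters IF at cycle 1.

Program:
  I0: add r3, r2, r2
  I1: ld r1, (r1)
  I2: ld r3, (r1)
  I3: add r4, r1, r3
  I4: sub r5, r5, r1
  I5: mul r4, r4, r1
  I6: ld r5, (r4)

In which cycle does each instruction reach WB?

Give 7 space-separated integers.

Answer: 5 6 9 12 13 15 18

Derivation:
I0 add r3 <- r2,r2: IF@1 ID@2 stall=0 (-) EX@3 MEM@4 WB@5
I1 ld r1 <- r1: IF@2 ID@3 stall=0 (-) EX@4 MEM@5 WB@6
I2 ld r3 <- r1: IF@3 ID@4 stall=2 (RAW on I1.r1 (WB@6)) EX@7 MEM@8 WB@9
I3 add r4 <- r1,r3: IF@4 ID@7 stall=2 (RAW on I2.r3 (WB@9)) EX@10 MEM@11 WB@12
I4 sub r5 <- r5,r1: IF@7 ID@10 stall=0 (-) EX@11 MEM@12 WB@13
I5 mul r4 <- r4,r1: IF@10 ID@11 stall=1 (RAW on I3.r4 (WB@12)) EX@13 MEM@14 WB@15
I6 ld r5 <- r4: IF@11 ID@13 stall=2 (RAW on I5.r4 (WB@15)) EX@16 MEM@17 WB@18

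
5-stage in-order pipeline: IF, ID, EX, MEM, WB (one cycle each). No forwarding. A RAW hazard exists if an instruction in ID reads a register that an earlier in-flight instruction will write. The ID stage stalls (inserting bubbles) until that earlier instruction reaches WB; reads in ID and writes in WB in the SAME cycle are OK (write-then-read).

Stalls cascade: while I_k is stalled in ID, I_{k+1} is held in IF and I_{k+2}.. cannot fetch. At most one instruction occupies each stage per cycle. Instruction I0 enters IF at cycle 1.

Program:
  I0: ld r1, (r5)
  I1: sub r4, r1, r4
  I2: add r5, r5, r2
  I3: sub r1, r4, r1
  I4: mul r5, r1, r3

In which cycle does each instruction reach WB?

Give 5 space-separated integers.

Answer: 5 8 9 11 14

Derivation:
I0 ld r1 <- r5: IF@1 ID@2 stall=0 (-) EX@3 MEM@4 WB@5
I1 sub r4 <- r1,r4: IF@2 ID@3 stall=2 (RAW on I0.r1 (WB@5)) EX@6 MEM@7 WB@8
I2 add r5 <- r5,r2: IF@3 ID@6 stall=0 (-) EX@7 MEM@8 WB@9
I3 sub r1 <- r4,r1: IF@6 ID@7 stall=1 (RAW on I1.r4 (WB@8)) EX@9 MEM@10 WB@11
I4 mul r5 <- r1,r3: IF@7 ID@9 stall=2 (RAW on I3.r1 (WB@11)) EX@12 MEM@13 WB@14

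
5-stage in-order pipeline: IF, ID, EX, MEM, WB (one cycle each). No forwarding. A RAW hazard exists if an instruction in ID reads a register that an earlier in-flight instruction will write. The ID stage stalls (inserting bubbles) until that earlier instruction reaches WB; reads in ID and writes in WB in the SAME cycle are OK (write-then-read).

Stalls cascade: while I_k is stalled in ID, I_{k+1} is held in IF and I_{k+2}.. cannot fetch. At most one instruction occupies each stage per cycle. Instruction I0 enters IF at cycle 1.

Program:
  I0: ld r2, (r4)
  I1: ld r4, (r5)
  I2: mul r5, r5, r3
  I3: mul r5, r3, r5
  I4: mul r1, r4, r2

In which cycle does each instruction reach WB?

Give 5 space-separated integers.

Answer: 5 6 7 10 11

Derivation:
I0 ld r2 <- r4: IF@1 ID@2 stall=0 (-) EX@3 MEM@4 WB@5
I1 ld r4 <- r5: IF@2 ID@3 stall=0 (-) EX@4 MEM@5 WB@6
I2 mul r5 <- r5,r3: IF@3 ID@4 stall=0 (-) EX@5 MEM@6 WB@7
I3 mul r5 <- r3,r5: IF@4 ID@5 stall=2 (RAW on I2.r5 (WB@7)) EX@8 MEM@9 WB@10
I4 mul r1 <- r4,r2: IF@5 ID@8 stall=0 (-) EX@9 MEM@10 WB@11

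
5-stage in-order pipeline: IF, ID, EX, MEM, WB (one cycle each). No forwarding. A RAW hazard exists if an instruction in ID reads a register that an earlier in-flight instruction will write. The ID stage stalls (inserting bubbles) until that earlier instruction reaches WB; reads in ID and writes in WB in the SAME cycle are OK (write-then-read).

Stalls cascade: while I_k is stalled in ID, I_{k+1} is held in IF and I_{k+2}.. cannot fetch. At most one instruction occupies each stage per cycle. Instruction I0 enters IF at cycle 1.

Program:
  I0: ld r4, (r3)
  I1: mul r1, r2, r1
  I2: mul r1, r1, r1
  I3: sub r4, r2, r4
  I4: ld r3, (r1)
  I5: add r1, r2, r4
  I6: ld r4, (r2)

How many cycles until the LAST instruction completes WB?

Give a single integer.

Answer: 14

Derivation:
I0 ld r4 <- r3: IF@1 ID@2 stall=0 (-) EX@3 MEM@4 WB@5
I1 mul r1 <- r2,r1: IF@2 ID@3 stall=0 (-) EX@4 MEM@5 WB@6
I2 mul r1 <- r1,r1: IF@3 ID@4 stall=2 (RAW on I1.r1 (WB@6)) EX@7 MEM@8 WB@9
I3 sub r4 <- r2,r4: IF@4 ID@7 stall=0 (-) EX@8 MEM@9 WB@10
I4 ld r3 <- r1: IF@7 ID@8 stall=1 (RAW on I2.r1 (WB@9)) EX@10 MEM@11 WB@12
I5 add r1 <- r2,r4: IF@8 ID@10 stall=0 (-) EX@11 MEM@12 WB@13
I6 ld r4 <- r2: IF@10 ID@11 stall=0 (-) EX@12 MEM@13 WB@14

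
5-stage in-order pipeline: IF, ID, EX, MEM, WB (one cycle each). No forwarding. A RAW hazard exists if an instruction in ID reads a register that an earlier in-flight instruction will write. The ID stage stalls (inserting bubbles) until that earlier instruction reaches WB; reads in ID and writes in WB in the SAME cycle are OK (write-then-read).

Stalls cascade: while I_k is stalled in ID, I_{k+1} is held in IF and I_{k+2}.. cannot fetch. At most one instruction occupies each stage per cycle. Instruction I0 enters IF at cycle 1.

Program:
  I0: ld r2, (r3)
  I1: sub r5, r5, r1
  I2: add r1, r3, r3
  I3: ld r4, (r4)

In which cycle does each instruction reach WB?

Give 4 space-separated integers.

I0 ld r2 <- r3: IF@1 ID@2 stall=0 (-) EX@3 MEM@4 WB@5
I1 sub r5 <- r5,r1: IF@2 ID@3 stall=0 (-) EX@4 MEM@5 WB@6
I2 add r1 <- r3,r3: IF@3 ID@4 stall=0 (-) EX@5 MEM@6 WB@7
I3 ld r4 <- r4: IF@4 ID@5 stall=0 (-) EX@6 MEM@7 WB@8

Answer: 5 6 7 8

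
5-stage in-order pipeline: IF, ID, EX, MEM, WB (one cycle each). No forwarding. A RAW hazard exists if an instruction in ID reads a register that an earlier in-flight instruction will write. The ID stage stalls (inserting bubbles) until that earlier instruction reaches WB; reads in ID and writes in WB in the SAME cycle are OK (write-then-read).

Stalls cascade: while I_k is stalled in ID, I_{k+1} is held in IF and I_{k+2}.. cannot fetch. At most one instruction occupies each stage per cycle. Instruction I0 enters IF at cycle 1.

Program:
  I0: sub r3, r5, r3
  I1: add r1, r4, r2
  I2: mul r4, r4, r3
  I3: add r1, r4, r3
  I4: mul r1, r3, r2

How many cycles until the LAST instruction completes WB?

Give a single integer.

I0 sub r3 <- r5,r3: IF@1 ID@2 stall=0 (-) EX@3 MEM@4 WB@5
I1 add r1 <- r4,r2: IF@2 ID@3 stall=0 (-) EX@4 MEM@5 WB@6
I2 mul r4 <- r4,r3: IF@3 ID@4 stall=1 (RAW on I0.r3 (WB@5)) EX@6 MEM@7 WB@8
I3 add r1 <- r4,r3: IF@4 ID@6 stall=2 (RAW on I2.r4 (WB@8)) EX@9 MEM@10 WB@11
I4 mul r1 <- r3,r2: IF@6 ID@9 stall=0 (-) EX@10 MEM@11 WB@12

Answer: 12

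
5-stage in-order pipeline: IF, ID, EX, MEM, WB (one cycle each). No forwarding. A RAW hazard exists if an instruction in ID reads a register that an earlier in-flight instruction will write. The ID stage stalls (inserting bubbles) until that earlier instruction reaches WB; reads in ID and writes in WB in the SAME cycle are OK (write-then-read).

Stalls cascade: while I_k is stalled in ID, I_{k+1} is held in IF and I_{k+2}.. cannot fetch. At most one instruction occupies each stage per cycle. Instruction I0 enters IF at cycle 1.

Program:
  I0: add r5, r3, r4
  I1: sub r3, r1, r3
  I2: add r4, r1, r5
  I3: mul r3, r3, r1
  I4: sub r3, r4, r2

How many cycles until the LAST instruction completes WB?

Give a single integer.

Answer: 11

Derivation:
I0 add r5 <- r3,r4: IF@1 ID@2 stall=0 (-) EX@3 MEM@4 WB@5
I1 sub r3 <- r1,r3: IF@2 ID@3 stall=0 (-) EX@4 MEM@5 WB@6
I2 add r4 <- r1,r5: IF@3 ID@4 stall=1 (RAW on I0.r5 (WB@5)) EX@6 MEM@7 WB@8
I3 mul r3 <- r3,r1: IF@4 ID@6 stall=0 (-) EX@7 MEM@8 WB@9
I4 sub r3 <- r4,r2: IF@6 ID@7 stall=1 (RAW on I2.r4 (WB@8)) EX@9 MEM@10 WB@11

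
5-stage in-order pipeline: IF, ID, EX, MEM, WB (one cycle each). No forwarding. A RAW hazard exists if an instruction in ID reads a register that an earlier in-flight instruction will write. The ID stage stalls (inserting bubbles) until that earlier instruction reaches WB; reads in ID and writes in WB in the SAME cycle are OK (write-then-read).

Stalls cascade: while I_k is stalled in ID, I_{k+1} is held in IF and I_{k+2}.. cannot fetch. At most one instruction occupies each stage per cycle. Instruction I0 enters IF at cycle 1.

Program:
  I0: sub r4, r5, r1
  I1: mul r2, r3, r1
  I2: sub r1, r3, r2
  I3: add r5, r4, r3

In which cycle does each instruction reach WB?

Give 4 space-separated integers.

I0 sub r4 <- r5,r1: IF@1 ID@2 stall=0 (-) EX@3 MEM@4 WB@5
I1 mul r2 <- r3,r1: IF@2 ID@3 stall=0 (-) EX@4 MEM@5 WB@6
I2 sub r1 <- r3,r2: IF@3 ID@4 stall=2 (RAW on I1.r2 (WB@6)) EX@7 MEM@8 WB@9
I3 add r5 <- r4,r3: IF@4 ID@7 stall=0 (-) EX@8 MEM@9 WB@10

Answer: 5 6 9 10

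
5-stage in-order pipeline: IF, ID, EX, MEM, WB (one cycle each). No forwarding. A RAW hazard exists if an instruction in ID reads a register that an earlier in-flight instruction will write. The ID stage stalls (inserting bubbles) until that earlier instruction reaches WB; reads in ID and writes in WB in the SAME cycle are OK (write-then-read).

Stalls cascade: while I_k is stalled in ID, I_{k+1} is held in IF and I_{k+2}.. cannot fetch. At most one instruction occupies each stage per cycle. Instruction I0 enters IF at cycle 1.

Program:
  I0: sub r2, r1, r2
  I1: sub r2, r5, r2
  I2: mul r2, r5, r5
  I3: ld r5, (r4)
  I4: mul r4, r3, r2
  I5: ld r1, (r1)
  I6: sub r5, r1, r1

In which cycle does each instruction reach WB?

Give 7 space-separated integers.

I0 sub r2 <- r1,r2: IF@1 ID@2 stall=0 (-) EX@3 MEM@4 WB@5
I1 sub r2 <- r5,r2: IF@2 ID@3 stall=2 (RAW on I0.r2 (WB@5)) EX@6 MEM@7 WB@8
I2 mul r2 <- r5,r5: IF@3 ID@6 stall=0 (-) EX@7 MEM@8 WB@9
I3 ld r5 <- r4: IF@6 ID@7 stall=0 (-) EX@8 MEM@9 WB@10
I4 mul r4 <- r3,r2: IF@7 ID@8 stall=1 (RAW on I2.r2 (WB@9)) EX@10 MEM@11 WB@12
I5 ld r1 <- r1: IF@8 ID@10 stall=0 (-) EX@11 MEM@12 WB@13
I6 sub r5 <- r1,r1: IF@10 ID@11 stall=2 (RAW on I5.r1 (WB@13)) EX@14 MEM@15 WB@16

Answer: 5 8 9 10 12 13 16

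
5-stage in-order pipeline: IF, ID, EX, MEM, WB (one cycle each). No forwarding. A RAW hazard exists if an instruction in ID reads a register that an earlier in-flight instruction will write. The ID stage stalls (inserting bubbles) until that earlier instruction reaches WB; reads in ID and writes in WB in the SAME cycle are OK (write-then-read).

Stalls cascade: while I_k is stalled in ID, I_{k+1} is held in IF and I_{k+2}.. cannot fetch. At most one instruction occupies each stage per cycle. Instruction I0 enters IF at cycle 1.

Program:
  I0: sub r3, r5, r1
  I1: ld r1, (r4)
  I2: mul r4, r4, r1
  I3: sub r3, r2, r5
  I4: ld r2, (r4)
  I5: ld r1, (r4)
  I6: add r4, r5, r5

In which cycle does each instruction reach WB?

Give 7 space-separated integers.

Answer: 5 6 9 10 12 13 14

Derivation:
I0 sub r3 <- r5,r1: IF@1 ID@2 stall=0 (-) EX@3 MEM@4 WB@5
I1 ld r1 <- r4: IF@2 ID@3 stall=0 (-) EX@4 MEM@5 WB@6
I2 mul r4 <- r4,r1: IF@3 ID@4 stall=2 (RAW on I1.r1 (WB@6)) EX@7 MEM@8 WB@9
I3 sub r3 <- r2,r5: IF@4 ID@7 stall=0 (-) EX@8 MEM@9 WB@10
I4 ld r2 <- r4: IF@7 ID@8 stall=1 (RAW on I2.r4 (WB@9)) EX@10 MEM@11 WB@12
I5 ld r1 <- r4: IF@8 ID@10 stall=0 (-) EX@11 MEM@12 WB@13
I6 add r4 <- r5,r5: IF@10 ID@11 stall=0 (-) EX@12 MEM@13 WB@14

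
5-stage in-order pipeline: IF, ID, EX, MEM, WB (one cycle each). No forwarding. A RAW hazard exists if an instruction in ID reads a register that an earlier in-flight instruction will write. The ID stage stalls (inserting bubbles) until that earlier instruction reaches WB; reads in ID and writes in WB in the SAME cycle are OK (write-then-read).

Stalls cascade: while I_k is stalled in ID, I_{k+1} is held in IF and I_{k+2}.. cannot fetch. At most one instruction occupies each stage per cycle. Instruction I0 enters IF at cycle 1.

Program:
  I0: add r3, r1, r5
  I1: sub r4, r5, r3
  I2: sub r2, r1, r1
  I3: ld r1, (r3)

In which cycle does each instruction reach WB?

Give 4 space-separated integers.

I0 add r3 <- r1,r5: IF@1 ID@2 stall=0 (-) EX@3 MEM@4 WB@5
I1 sub r4 <- r5,r3: IF@2 ID@3 stall=2 (RAW on I0.r3 (WB@5)) EX@6 MEM@7 WB@8
I2 sub r2 <- r1,r1: IF@3 ID@6 stall=0 (-) EX@7 MEM@8 WB@9
I3 ld r1 <- r3: IF@6 ID@7 stall=0 (-) EX@8 MEM@9 WB@10

Answer: 5 8 9 10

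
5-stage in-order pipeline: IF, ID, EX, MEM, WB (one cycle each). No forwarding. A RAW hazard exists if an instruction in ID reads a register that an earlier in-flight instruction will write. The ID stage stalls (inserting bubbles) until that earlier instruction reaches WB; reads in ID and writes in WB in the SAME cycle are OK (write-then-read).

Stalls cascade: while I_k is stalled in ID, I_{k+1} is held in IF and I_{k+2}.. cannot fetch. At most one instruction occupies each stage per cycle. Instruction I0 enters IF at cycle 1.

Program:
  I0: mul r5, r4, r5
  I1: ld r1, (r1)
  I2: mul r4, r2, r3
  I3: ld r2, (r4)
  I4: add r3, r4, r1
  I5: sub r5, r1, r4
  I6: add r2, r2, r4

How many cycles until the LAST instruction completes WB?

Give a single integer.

I0 mul r5 <- r4,r5: IF@1 ID@2 stall=0 (-) EX@3 MEM@4 WB@5
I1 ld r1 <- r1: IF@2 ID@3 stall=0 (-) EX@4 MEM@5 WB@6
I2 mul r4 <- r2,r3: IF@3 ID@4 stall=0 (-) EX@5 MEM@6 WB@7
I3 ld r2 <- r4: IF@4 ID@5 stall=2 (RAW on I2.r4 (WB@7)) EX@8 MEM@9 WB@10
I4 add r3 <- r4,r1: IF@5 ID@8 stall=0 (-) EX@9 MEM@10 WB@11
I5 sub r5 <- r1,r4: IF@8 ID@9 stall=0 (-) EX@10 MEM@11 WB@12
I6 add r2 <- r2,r4: IF@9 ID@10 stall=0 (-) EX@11 MEM@12 WB@13

Answer: 13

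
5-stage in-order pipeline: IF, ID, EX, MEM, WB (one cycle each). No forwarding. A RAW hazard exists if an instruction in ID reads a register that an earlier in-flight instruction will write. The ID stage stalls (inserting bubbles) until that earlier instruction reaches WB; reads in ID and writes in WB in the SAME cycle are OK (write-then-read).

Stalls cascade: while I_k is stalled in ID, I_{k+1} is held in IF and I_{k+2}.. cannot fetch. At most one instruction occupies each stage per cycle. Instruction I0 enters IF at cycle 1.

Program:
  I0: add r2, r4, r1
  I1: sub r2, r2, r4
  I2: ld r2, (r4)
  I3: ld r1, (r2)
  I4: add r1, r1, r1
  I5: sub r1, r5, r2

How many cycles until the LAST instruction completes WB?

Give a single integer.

I0 add r2 <- r4,r1: IF@1 ID@2 stall=0 (-) EX@3 MEM@4 WB@5
I1 sub r2 <- r2,r4: IF@2 ID@3 stall=2 (RAW on I0.r2 (WB@5)) EX@6 MEM@7 WB@8
I2 ld r2 <- r4: IF@3 ID@6 stall=0 (-) EX@7 MEM@8 WB@9
I3 ld r1 <- r2: IF@6 ID@7 stall=2 (RAW on I2.r2 (WB@9)) EX@10 MEM@11 WB@12
I4 add r1 <- r1,r1: IF@7 ID@10 stall=2 (RAW on I3.r1 (WB@12)) EX@13 MEM@14 WB@15
I5 sub r1 <- r5,r2: IF@10 ID@13 stall=0 (-) EX@14 MEM@15 WB@16

Answer: 16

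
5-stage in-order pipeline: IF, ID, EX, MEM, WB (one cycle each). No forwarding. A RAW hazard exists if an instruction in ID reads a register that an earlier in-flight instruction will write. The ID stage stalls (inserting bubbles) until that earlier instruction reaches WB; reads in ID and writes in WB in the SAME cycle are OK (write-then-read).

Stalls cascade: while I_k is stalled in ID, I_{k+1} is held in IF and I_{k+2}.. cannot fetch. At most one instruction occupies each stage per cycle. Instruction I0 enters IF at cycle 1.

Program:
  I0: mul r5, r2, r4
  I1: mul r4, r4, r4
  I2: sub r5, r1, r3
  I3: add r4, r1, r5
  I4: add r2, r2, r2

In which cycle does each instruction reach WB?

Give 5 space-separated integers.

I0 mul r5 <- r2,r4: IF@1 ID@2 stall=0 (-) EX@3 MEM@4 WB@5
I1 mul r4 <- r4,r4: IF@2 ID@3 stall=0 (-) EX@4 MEM@5 WB@6
I2 sub r5 <- r1,r3: IF@3 ID@4 stall=0 (-) EX@5 MEM@6 WB@7
I3 add r4 <- r1,r5: IF@4 ID@5 stall=2 (RAW on I2.r5 (WB@7)) EX@8 MEM@9 WB@10
I4 add r2 <- r2,r2: IF@5 ID@8 stall=0 (-) EX@9 MEM@10 WB@11

Answer: 5 6 7 10 11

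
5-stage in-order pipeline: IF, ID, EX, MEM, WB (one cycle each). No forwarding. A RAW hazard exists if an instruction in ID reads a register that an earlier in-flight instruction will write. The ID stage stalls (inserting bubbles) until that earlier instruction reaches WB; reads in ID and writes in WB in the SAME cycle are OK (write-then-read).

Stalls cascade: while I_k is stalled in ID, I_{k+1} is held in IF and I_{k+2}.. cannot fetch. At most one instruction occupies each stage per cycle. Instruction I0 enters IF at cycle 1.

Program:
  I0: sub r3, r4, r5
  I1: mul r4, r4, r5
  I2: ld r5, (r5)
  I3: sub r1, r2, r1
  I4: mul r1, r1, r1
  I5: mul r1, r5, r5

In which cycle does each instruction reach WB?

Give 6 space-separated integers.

Answer: 5 6 7 8 11 12

Derivation:
I0 sub r3 <- r4,r5: IF@1 ID@2 stall=0 (-) EX@3 MEM@4 WB@5
I1 mul r4 <- r4,r5: IF@2 ID@3 stall=0 (-) EX@4 MEM@5 WB@6
I2 ld r5 <- r5: IF@3 ID@4 stall=0 (-) EX@5 MEM@6 WB@7
I3 sub r1 <- r2,r1: IF@4 ID@5 stall=0 (-) EX@6 MEM@7 WB@8
I4 mul r1 <- r1,r1: IF@5 ID@6 stall=2 (RAW on I3.r1 (WB@8)) EX@9 MEM@10 WB@11
I5 mul r1 <- r5,r5: IF@6 ID@9 stall=0 (-) EX@10 MEM@11 WB@12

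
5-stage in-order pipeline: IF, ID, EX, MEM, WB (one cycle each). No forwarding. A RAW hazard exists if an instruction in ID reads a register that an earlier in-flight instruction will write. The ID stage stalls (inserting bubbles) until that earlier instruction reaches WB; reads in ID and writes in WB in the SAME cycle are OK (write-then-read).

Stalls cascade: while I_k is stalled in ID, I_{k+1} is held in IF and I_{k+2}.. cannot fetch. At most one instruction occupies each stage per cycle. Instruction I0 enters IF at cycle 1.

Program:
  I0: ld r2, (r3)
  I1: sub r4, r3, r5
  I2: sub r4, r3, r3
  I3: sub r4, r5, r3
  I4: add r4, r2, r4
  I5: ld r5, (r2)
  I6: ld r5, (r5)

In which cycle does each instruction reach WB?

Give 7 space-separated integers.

Answer: 5 6 7 8 11 12 15

Derivation:
I0 ld r2 <- r3: IF@1 ID@2 stall=0 (-) EX@3 MEM@4 WB@5
I1 sub r4 <- r3,r5: IF@2 ID@3 stall=0 (-) EX@4 MEM@5 WB@6
I2 sub r4 <- r3,r3: IF@3 ID@4 stall=0 (-) EX@5 MEM@6 WB@7
I3 sub r4 <- r5,r3: IF@4 ID@5 stall=0 (-) EX@6 MEM@7 WB@8
I4 add r4 <- r2,r4: IF@5 ID@6 stall=2 (RAW on I3.r4 (WB@8)) EX@9 MEM@10 WB@11
I5 ld r5 <- r2: IF@6 ID@9 stall=0 (-) EX@10 MEM@11 WB@12
I6 ld r5 <- r5: IF@9 ID@10 stall=2 (RAW on I5.r5 (WB@12)) EX@13 MEM@14 WB@15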